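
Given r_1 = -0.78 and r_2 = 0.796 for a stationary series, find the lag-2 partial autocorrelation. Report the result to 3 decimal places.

φ_{22} = (r_2 − r_1²) / (1 − r_1²)
r_1² = (-0.78)² = 0.6084
Numerator = 0.796 − 0.6084 = 0.1876; denominator = 1 − 0.6084 = 0.3916
φ_{22} = 0.1876 / 0.3916 = 0.479

0.479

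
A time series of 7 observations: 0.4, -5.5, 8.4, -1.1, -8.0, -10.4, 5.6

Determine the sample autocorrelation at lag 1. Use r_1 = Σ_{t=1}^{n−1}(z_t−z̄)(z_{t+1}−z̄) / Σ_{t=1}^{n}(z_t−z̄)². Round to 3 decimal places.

-0.177

Mean z̄ = (0.4 − 5.5 + 8.4 − 1.1 − 8.0 − 10.4 + 5.6)/7 = -1.5143
Deviations from mean: 1.9143, -3.9857, 9.9143, 0.4143, -6.4857, -8.8857, 7.1143
Σ(z_t−z̄)(z_{t+1}−z̄) = (-7.6298) + (-39.5155) + (4.1073) + (-2.6869) + (57.6302) + (-63.2155) = -51.3102
Denominator Σ(z_t−z̄)² = 289.6486
r_1 = -51.3102 / 289.6486 = -0.177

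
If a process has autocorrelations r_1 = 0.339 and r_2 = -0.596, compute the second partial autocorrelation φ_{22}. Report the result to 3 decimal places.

-0.803

φ_{22} = (r_2 − r_1²) / (1 − r_1²)
r_1² = (0.339)² = 0.114921
Numerator = -0.596 − 0.1149 = -0.7109; denominator = 1 − 0.1149 = 0.8851
φ_{22} = -0.7109 / 0.8851 = -0.803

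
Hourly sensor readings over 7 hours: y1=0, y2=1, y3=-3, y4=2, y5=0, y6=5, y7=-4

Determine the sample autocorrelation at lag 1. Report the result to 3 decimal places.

-0.542

Mean ȳ = (0 + 1 − 3 + 2 + 0 + 5 − 4)/7 = 0.1429
Numerator Σ_{t=1}^{6}(y_t−ȳ)(y_{t+1}−ȳ) = -29.7347
Denominator Σ(y_t−ȳ)² = 54.8571
r_1 = -29.7347 / 54.8571 = -0.542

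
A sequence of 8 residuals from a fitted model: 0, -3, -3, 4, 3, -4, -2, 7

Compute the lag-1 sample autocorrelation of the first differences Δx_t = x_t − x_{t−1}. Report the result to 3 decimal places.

First differences Δx: -3, 0, 7, -1, -7, 2, 9
Mean of differences = 1.0000
Numerator Σ(Δx_t−Δx̄)(Δx_{t+1}−Δx̄) = 2.0000
Denominator Σ(Δx_t−Δx̄)² = 186.0000
r_1(Δx) = 2.0000 / 186.0000 = 0.011

0.011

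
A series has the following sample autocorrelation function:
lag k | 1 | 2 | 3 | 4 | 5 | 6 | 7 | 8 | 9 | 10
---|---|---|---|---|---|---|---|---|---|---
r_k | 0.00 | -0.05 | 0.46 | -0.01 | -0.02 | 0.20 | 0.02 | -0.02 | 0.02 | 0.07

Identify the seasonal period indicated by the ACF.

3

The largest autocorrelation is r_3 = 0.46, with a weaker echo at lag 6 (0.20); the remaining lags stay at or below 0.07.
The dominant spike at lag 3 indicates a seasonal period of 3.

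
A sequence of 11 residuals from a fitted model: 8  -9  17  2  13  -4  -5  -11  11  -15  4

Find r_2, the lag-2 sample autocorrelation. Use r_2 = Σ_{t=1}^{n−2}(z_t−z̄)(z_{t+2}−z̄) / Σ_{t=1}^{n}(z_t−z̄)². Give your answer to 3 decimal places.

0.392

Mean z̄ = (8 − 9 + 17 + 2 + 13 − 4 − 5 − 11 + 11 − 15 + 4)/11 = 1.0000
Numerator Σ_{t=1}^{9}(z_t−z̄)(z_{t+2}−z̄) = 439.0000
Denominator Σ(z_t−z̄)² = 1120.0000
r_2 = 439.0000 / 1120.0000 = 0.392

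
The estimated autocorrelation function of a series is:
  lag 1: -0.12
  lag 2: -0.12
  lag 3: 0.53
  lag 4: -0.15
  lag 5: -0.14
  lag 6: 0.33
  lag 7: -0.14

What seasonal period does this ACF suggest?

3

The largest autocorrelation is r_3 = 0.53, with a weaker echo at lag 6 (0.33); the remaining lags stay at or below -0.12.
The dominant spike at lag 3 indicates a seasonal period of 3.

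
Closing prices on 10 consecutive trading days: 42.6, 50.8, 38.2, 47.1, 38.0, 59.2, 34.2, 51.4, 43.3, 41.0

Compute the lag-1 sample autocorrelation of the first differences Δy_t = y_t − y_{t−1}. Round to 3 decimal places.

-0.859

First differences Δy: 8.2, -12.6, 8.9, -9.1, 21.2, -25.0, 17.2, -8.1, -2.3
Mean of differences = -0.1778
Numerator Σ(Δy_t−Δȳ)(Δy_{t+1}−Δȳ) = -1571.4249
Denominator Σ(Δy_t−Δȳ)² = 1828.9156
r_1(Δy) = -1571.4249 / 1828.9156 = -0.859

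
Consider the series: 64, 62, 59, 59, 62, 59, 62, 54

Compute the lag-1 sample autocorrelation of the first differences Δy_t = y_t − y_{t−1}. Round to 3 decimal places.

First differences Δy: -2, -3, 0, 3, -3, 3, -8
Mean of differences = -1.4286
Numerator Σ(Δy_t−Δȳ)(Δy_{t+1}−Δȳ) = -38.0408
Denominator Σ(Δy_t−Δȳ)² = 89.7143
r_1(Δy) = -38.0408 / 89.7143 = -0.424

-0.424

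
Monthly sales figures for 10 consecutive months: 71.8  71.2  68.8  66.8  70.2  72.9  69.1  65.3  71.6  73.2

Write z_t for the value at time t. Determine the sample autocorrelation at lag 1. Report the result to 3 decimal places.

Mean z̄ = (71.8 + 71.2 + 68.8 + 66.8 + 70.2 + 72.9 + 69.1 + 65.3 + 71.6 + 73.2)/10 = 70.0900
Numerator Σ_{t=1}^{9}(z_t−z̄)(z_{t+1}−z̄) = 4.0809
Denominator Σ(z_t−z̄)² = 60.4290
r_1 = 4.0809 / 60.4290 = 0.068

0.068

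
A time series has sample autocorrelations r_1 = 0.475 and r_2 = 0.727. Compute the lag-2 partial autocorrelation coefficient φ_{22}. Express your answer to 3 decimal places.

0.647

φ_{22} = (r_2 − r_1²) / (1 − r_1²)
r_1² = (0.475)² = 0.225625
Numerator = 0.727 − 0.2256 = 0.5014; denominator = 1 − 0.2256 = 0.7744
φ_{22} = 0.5014 / 0.7744 = 0.647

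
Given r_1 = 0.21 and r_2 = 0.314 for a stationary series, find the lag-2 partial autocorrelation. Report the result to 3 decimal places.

0.282

φ_{22} = (r_2 − r_1²) / (1 − r_1²)
r_1² = (0.21)² = 0.0441
Numerator = 0.314 − 0.0441 = 0.2699; denominator = 1 − 0.0441 = 0.9559
φ_{22} = 0.2699 / 0.9559 = 0.282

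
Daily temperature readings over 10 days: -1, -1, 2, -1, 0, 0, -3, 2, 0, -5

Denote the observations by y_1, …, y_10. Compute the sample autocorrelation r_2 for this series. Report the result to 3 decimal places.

Mean ȳ = (-1 − 1 + 2 − 1 + 0 + 0 − 3 + 2 + 0 − 5)/10 = -0.7000
Numerator Σ_{t=1}^{8}(y_t−ȳ)(y_{t+2}−ȳ) = -11.9800
Denominator Σ(y_t−ȳ)² = 40.1000
r_2 = -11.9800 / 40.1000 = -0.299

-0.299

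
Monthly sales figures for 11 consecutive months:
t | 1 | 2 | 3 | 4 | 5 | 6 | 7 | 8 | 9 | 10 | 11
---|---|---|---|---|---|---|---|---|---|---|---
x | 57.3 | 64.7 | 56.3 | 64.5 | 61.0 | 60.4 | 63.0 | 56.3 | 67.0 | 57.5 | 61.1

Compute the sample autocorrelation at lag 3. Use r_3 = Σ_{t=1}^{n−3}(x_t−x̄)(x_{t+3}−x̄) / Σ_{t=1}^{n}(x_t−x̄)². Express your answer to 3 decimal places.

Mean x̄ = (57.3 + 64.7 + 56.3 + 64.5 + 61.0 + 60.4 + 63.0 + 56.3 + 67.0 + 57.5 + 61.1)/11 = 60.8273
Numerator Σ_{t=1}^{8}(x_t−x̄)(x_{t+3}−x̄) = -14.2550
Denominator Σ(x_t−x̄)² = 136.1018
r_3 = -14.2550 / 136.1018 = -0.105

-0.105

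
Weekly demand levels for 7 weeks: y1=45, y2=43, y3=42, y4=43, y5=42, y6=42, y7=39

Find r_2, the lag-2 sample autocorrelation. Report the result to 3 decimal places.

Mean ȳ = (45 + 43 + 42 + 43 + 42 + 42 + 39)/7 = 42.2857
Deviations from mean: 2.7143, 0.7143, -0.2857, 0.7143, -0.2857, -0.2857, -3.2857
Σ(y_t−ȳ)(y_{t+2}−ȳ) = (-0.7755) + (0.5102) + (0.0816) + (-0.2041) + (0.9388) = 0.5510
Denominator Σ(y_t−ȳ)² = 19.4286
r_2 = 0.5510 / 19.4286 = 0.028

0.028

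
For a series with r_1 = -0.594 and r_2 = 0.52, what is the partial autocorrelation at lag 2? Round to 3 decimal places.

0.258

φ_{22} = (r_2 − r_1²) / (1 − r_1²)
r_1² = (-0.594)² = 0.352836
Numerator = 0.52 − 0.3528 = 0.1672; denominator = 1 − 0.3528 = 0.6472
φ_{22} = 0.1672 / 0.6472 = 0.258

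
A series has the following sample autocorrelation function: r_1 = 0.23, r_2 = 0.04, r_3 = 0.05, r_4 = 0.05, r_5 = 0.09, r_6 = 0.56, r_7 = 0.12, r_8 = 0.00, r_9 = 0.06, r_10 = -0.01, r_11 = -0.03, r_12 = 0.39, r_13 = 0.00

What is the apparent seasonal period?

6

The largest autocorrelation is r_6 = 0.56, with a weaker echo at lag 12 (0.39); the remaining lags stay at or below 0.23. The elevated value at lag 1 (0.23), dropping to 0.04 at lag 2, reflects decaying short-term dependence rather than seasonality.
The dominant spike at lag 6 indicates a seasonal period of 6.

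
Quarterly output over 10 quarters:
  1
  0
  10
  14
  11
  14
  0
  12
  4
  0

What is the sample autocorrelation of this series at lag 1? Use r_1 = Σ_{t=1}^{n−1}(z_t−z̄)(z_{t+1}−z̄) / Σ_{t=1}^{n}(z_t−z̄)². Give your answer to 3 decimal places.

0.069

Mean z̄ = (1 + 0 + 10 + 14 + 11 + 14 + 0 + 12 + 4 + 0)/10 = 6.6000
Numerator Σ_{t=1}^{9}(z_t−z̄)(z_{t+1}−z̄) = 23.4400
Denominator Σ(z_t−z̄)² = 338.4000
r_1 = 23.4400 / 338.4000 = 0.069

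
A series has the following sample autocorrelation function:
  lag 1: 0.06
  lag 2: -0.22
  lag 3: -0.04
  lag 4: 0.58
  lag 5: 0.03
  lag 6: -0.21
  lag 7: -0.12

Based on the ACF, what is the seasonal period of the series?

The largest autocorrelation is r_4 = 0.58; the remaining lags stay at or below 0.06.
The dominant spike at lag 4 indicates a seasonal period of 4.

4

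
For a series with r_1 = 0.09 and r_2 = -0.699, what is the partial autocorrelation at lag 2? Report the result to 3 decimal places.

φ_{22} = (r_2 − r_1²) / (1 − r_1²)
r_1² = (0.09)² = 0.0081
Numerator = -0.699 − 0.0081 = -0.7071; denominator = 1 − 0.0081 = 0.9919
φ_{22} = -0.7071 / 0.9919 = -0.713

-0.713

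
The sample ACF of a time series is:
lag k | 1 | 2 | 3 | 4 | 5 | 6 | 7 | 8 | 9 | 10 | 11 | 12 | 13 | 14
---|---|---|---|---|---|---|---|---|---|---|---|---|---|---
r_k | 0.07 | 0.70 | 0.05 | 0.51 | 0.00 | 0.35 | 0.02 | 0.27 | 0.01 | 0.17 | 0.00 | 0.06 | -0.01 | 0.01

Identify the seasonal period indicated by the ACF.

The largest autocorrelation is r_2 = 0.70, with weaker echoes at lags 4 (0.51), 6 (0.35), 8 (0.27) and 10 (0.17); the remaining lags stay at or below 0.07.
The dominant spike at lag 2 indicates a seasonal period of 2.

2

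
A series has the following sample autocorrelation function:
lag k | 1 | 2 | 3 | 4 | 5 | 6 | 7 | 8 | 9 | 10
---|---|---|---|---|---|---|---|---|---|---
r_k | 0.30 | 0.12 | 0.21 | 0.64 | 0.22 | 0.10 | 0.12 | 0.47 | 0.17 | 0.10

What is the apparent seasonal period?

The largest autocorrelation is r_4 = 0.64, with a weaker echo at lag 8 (0.47); the remaining lags stay at or below 0.30. The elevated value at lag 1 (0.30), dropping to 0.12 at lag 2, reflects decaying short-term dependence rather than seasonality.
The dominant spike at lag 4 indicates a seasonal period of 4.

4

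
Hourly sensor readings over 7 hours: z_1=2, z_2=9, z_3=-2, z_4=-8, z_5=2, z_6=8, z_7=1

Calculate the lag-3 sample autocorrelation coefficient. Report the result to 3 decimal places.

-0.085

Mean z̄ = (2 + 9 − 2 − 8 + 2 + 8 + 1)/7 = 1.7143
Numerator Σ_{t=1}^{4}(z_t−z̄)(z_{t+3}−z̄) = -17.1020
Denominator Σ(z_t−z̄)² = 201.4286
r_3 = -17.1020 / 201.4286 = -0.085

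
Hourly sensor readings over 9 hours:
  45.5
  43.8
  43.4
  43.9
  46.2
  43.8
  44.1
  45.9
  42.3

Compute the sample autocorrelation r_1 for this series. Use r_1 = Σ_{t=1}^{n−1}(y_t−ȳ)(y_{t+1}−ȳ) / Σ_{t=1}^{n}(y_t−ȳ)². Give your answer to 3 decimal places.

-0.377

Mean ȳ = (45.5 + 43.8 + 43.4 + 43.9 + 46.2 + 43.8 + 44.1 + 45.9 + 42.3)/9 = 44.3222
Numerator Σ_{t=1}^{8}(y_t−ȳ)(y_{t+1}−ȳ) = -4.9427
Denominator Σ(y_t−ȳ)² = 13.1156
r_1 = -4.9427 / 13.1156 = -0.377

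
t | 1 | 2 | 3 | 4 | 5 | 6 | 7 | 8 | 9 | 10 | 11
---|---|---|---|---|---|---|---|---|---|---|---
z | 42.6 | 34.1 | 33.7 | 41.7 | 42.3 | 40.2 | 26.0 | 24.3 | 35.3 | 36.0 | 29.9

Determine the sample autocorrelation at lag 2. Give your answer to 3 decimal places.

-0.311

Mean z̄ = (42.6 + 34.1 + 33.7 + 41.7 + 42.3 + 40.2 + 26.0 + 24.3 + 35.3 + 36.0 + 29.9)/11 = 35.1000
Numerator Σ_{t=1}^{9}(z_t−z̄)(z_{t+2}−z̄) = -126.7000
Denominator Σ(z_t−z̄)² = 407.9600
r_2 = -126.7000 / 407.9600 = -0.311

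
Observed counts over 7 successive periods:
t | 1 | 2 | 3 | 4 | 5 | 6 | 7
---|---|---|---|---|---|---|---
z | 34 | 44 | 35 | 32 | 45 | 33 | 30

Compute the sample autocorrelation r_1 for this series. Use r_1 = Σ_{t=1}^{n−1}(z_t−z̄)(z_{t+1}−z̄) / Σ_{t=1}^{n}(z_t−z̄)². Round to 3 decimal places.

Mean z̄ = (34 + 44 + 35 + 32 + 45 + 33 + 30)/7 = 36.1429
Deviations from mean: -2.1429, 7.8571, -1.1429, -4.1429, 8.8571, -3.1429, -6.1429
Numerator Σ_{t=1}^{6}(z_t−z̄)(z_{t+1}−z̄) = -66.3061
Denominator Σ(z_t−z̄)² = 210.8571
r_1 = -66.3061 / 210.8571 = -0.314

-0.314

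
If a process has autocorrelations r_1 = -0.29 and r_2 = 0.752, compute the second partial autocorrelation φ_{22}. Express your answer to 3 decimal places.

φ_{22} = (r_2 − r_1²) / (1 − r_1²)
r_1² = (-0.29)² = 0.0841
Numerator = 0.752 − 0.0841 = 0.6679; denominator = 1 − 0.0841 = 0.9159
φ_{22} = 0.6679 / 0.9159 = 0.729

0.729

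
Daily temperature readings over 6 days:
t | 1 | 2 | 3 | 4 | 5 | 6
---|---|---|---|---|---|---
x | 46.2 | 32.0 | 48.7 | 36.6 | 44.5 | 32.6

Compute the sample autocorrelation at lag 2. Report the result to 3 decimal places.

Mean x̄ = (46.2 + 32.0 + 48.7 + 36.6 + 44.5 + 32.6)/6 = 40.1000
Deviations from mean: 6.1000, -8.1000, 8.6000, -3.5000, 4.4000, -7.5000
Σ(x_t−x̄)(x_{t+2}−x̄) = (52.4600) + (28.3500) + (37.8400) + (26.2500) = 144.9000
Denominator Σ(x_t−x̄)² = 264.6400
r_2 = 144.9000 / 264.6400 = 0.548

0.548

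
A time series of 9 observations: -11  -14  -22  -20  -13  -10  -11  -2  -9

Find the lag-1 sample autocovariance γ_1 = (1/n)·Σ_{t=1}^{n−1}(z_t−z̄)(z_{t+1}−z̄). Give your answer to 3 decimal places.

Mean z̄ = (-11 − 14 − 22 − 20 − 13 − 10 − 11 − 2 − 9)/9 = -12.4444
Σ_{t=1}^{8}(z_t−z̄)(z_{t+1}−z̄) = 142.2469
γ_1 = 142.2469 / 9 = 15.805

15.805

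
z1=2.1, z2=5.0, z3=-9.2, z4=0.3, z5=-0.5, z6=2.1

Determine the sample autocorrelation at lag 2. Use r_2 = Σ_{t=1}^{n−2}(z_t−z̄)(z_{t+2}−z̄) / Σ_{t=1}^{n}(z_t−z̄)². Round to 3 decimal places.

Mean z̄ = (2.1 + 5.0 − 9.2 + 0.3 − 0.5 + 2.1)/6 = -0.0333
Deviations from mean: 2.1333, 5.0333, -9.1667, 0.3333, -0.4667, 2.1333
Numerator Σ_{t=1}^{4}(z_t−z̄)(z_{t+2}−z̄) = -12.8889
Denominator Σ(z_t−z̄)² = 118.7933
r_2 = -12.8889 / 118.7933 = -0.108

-0.108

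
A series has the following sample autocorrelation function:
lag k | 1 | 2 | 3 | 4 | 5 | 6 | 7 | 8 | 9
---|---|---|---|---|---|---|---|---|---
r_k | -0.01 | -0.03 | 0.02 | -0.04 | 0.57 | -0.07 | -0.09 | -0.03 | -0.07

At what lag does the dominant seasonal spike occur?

The largest autocorrelation is r_5 = 0.57; the remaining lags stay at or below 0.02.
The dominant spike at lag 5 indicates a seasonal period of 5.

5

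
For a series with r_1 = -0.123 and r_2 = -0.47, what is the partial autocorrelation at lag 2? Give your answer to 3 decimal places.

-0.493

φ_{22} = (r_2 − r_1²) / (1 − r_1²)
r_1² = (-0.123)² = 0.015129
Numerator = -0.47 − 0.0151 = -0.4851; denominator = 1 − 0.0151 = 0.9849
φ_{22} = -0.4851 / 0.9849 = -0.493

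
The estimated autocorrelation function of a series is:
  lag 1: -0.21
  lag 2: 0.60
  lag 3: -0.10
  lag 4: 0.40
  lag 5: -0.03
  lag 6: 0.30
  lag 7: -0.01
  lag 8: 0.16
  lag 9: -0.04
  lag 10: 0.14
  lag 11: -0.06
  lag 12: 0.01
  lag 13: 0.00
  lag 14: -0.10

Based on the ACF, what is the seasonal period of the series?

The largest autocorrelation is r_2 = 0.60, with weaker echoes at lags 4 (0.40), 6 (0.30) and 8 (0.16); the remaining lags stay at or below 0.14.
The dominant spike at lag 2 indicates a seasonal period of 2.

2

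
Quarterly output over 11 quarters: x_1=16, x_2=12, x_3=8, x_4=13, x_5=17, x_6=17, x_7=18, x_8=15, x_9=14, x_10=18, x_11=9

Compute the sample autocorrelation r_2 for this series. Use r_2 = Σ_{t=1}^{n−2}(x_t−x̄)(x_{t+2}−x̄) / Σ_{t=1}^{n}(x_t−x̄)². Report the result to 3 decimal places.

Mean x̄ = (16 + 12 + 8 + 13 + 17 + 17 + 18 + 15 + 14 + 18 + 9)/11 = 14.2727
Numerator Σ_{t=1}^{9}(x_t−x̄)(x_{t+2}−x̄) = -13.2397
Denominator Σ(x_t−x̄)² = 120.1818
r_2 = -13.2397 / 120.1818 = -0.110

-0.110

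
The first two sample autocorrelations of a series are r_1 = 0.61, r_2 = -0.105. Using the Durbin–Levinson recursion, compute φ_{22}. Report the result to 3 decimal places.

-0.760

φ_{22} = (r_2 − r_1²) / (1 − r_1²)
r_1² = (0.61)² = 0.3721
Numerator = -0.105 − 0.3721 = -0.4771; denominator = 1 − 0.3721 = 0.6279
φ_{22} = -0.4771 / 0.6279 = -0.760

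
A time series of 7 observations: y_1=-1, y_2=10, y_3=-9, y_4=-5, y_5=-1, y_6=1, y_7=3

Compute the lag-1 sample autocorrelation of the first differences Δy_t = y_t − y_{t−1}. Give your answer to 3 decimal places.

-0.484

First differences Δy: 11, -19, 4, 4, 2, 2
Mean of differences = 0.6667
Numerator Σ(Δy_t−Δȳ)(Δy_{t+1}−Δȳ) = -251.4444
Denominator Σ(Δy_t−Δȳ)² = 519.3333
r_1(Δy) = -251.4444 / 519.3333 = -0.484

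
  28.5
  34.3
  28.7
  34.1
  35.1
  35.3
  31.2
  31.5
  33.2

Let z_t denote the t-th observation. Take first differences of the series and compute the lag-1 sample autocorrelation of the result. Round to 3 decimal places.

-0.511

First differences Δz: 5.8, -5.6, 5.4, 1.0, 0.2, -4.1, 0.3, 1.7
Mean of differences = 0.5875
Numerator Σ(Δz_t−Δz̄)(Δz_{t+1}−Δz̄) = -57.3602
Denominator Σ(Δz_t−Δz̄)² = 112.2288
r_1(Δz) = -57.3602 / 112.2288 = -0.511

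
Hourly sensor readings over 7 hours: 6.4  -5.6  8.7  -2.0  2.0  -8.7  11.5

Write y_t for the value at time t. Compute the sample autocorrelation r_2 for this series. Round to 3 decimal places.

0.302

Mean ȳ = (6.4 − 5.6 + 8.7 − 2.0 + 2.0 − 8.7 + 11.5)/7 = 1.7571
Deviations from mean: 4.6429, -7.3571, 6.9429, -3.7571, 0.2429, -10.4571, 9.7429
Numerator Σ_{t=1}^{5}(y_t−ȳ)(y_{t+2}−ȳ) = 103.2178
Denominator Σ(y_t−ȳ)² = 342.3371
r_2 = 103.2178 / 342.3371 = 0.302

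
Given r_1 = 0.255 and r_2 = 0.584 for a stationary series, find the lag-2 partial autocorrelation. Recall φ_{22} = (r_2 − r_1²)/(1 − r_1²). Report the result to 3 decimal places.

0.555

φ_{22} = (r_2 − r_1²) / (1 − r_1²)
r_1² = (0.255)² = 0.065025
Numerator = 0.584 − 0.0650 = 0.5190; denominator = 1 − 0.0650 = 0.9350
φ_{22} = 0.5190 / 0.9350 = 0.555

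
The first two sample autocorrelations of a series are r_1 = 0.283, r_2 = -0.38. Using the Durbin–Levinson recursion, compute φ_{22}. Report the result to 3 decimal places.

φ_{22} = (r_2 − r_1²) / (1 − r_1²)
r_1² = (0.283)² = 0.080089
Numerator = -0.38 − 0.0801 = -0.4601; denominator = 1 − 0.0801 = 0.9199
φ_{22} = -0.4601 / 0.9199 = -0.500

-0.500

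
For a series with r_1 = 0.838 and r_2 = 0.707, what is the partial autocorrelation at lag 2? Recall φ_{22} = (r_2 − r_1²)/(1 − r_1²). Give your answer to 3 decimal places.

φ_{22} = (r_2 − r_1²) / (1 − r_1²)
r_1² = (0.838)² = 0.702244
Numerator = 0.707 − 0.7022 = 0.0048; denominator = 1 − 0.7022 = 0.2978
φ_{22} = 0.0048 / 0.2978 = 0.016

0.016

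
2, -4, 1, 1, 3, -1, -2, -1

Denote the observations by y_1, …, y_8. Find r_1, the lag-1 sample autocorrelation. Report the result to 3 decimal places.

Mean ȳ = (2 − 4 + 1 + 1 + 3 − 1 − 2 − 1)/8 = -0.1250
Σ(y_t−ȳ)(y_{t+1}−ȳ) = (-8.2344) + (-4.3594) + (1.2656) + (3.5156) + (-2.7344) + (1.6406) + (1.6406) = -7.2656
Denominator Σ(y_t−ȳ)² = 36.8750
r_1 = -7.2656 / 36.8750 = -0.197

-0.197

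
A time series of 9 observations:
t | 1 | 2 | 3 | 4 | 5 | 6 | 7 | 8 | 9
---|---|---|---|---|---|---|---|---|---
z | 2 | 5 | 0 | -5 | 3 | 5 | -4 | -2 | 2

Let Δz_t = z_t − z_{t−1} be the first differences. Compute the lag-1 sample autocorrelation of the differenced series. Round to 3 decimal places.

-0.184

First differences Δz: 3, -5, -5, 8, 2, -9, 2, 4
Mean of differences = 0.0000
Numerator Σ(Δz_t−Δz̄)(Δz_{t+1}−Δz̄) = -42.0000
Denominator Σ(Δz_t−Δz̄)² = 228.0000
r_1(Δz) = -42.0000 / 228.0000 = -0.184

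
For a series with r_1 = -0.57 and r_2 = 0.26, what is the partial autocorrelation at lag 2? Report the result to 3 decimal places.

φ_{22} = (r_2 − r_1²) / (1 − r_1²)
r_1² = (-0.57)² = 0.3249
Numerator = 0.26 − 0.3249 = -0.0649; denominator = 1 − 0.3249 = 0.6751
φ_{22} = -0.0649 / 0.6751 = -0.096

-0.096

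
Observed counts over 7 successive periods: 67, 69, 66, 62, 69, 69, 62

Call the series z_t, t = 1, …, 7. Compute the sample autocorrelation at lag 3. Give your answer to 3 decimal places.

Mean z̄ = (67 + 69 + 66 + 62 + 69 + 69 + 62)/7 = 66.2857
Σ(z_t−z̄)(z_{t+3}−z̄) = (-3.0612) + (7.3673) + (-0.7755) + (18.3673) = 21.8980
Denominator Σ(z_t−z̄)² = 59.4286
r_3 = 21.8980 / 59.4286 = 0.368

0.368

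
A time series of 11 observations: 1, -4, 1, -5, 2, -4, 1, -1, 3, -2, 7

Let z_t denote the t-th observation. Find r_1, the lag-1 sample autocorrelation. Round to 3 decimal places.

Mean z̄ = (1 − 4 + 1 − 5 + 2 − 4 + 1 − 1 + 3 − 2 + 7)/11 = -0.0909
Numerator Σ_{t=1}^{10}(z_t−z̄)(z_{t+1}−z̄) = -59.8264
Denominator Σ(z_t−z̄)² = 126.9091
r_1 = -59.8264 / 126.9091 = -0.471

-0.471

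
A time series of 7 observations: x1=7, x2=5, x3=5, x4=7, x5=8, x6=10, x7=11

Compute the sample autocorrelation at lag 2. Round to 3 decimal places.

0.060

Mean x̄ = (7 + 5 + 5 + 7 + 8 + 10 + 11)/7 = 7.5714
Deviations from mean: -0.5714, -2.5714, -2.5714, -0.5714, 0.4286, 2.4286, 3.4286
Numerator Σ_{t=1}^{5}(x_t−x̄)(x_{t+2}−x̄) = 1.9184
Denominator Σ(x_t−x̄)² = 31.7143
r_2 = 1.9184 / 31.7143 = 0.060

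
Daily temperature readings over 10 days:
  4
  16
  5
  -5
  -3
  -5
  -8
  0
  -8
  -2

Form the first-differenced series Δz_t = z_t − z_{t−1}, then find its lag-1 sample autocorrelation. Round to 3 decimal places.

First differences Δz: 12, -11, -10, 2, -2, -3, 8, -8, 6
Mean of differences = -0.6667
Numerator Σ(Δz_t−Δz̄)(Δz_{t+1}−Δz̄) = -192.4444
Denominator Σ(Δz_t−Δz̄)² = 542.0000
r_1(Δz) = -192.4444 / 542.0000 = -0.355

-0.355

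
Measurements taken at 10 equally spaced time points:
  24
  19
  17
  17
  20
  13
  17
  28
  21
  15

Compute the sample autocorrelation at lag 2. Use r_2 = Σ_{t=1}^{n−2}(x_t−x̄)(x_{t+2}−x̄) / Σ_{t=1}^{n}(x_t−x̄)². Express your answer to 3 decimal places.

-0.548

Mean x̄ = (24 + 19 + 17 + 17 + 20 + 13 + 17 + 28 + 21 + 15)/10 = 19.1000
Numerator Σ_{t=1}^{8}(x_t−x̄)(x_{t+2}−x̄) = -95.8200
Denominator Σ(x_t−x̄)² = 174.9000
r_2 = -95.8200 / 174.9000 = -0.548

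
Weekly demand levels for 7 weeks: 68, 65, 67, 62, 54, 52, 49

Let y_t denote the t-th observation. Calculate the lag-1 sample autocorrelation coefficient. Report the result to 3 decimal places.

Mean ȳ = (68 + 65 + 67 + 62 + 54 + 52 + 49)/7 = 59.5714
Deviations from mean: 8.4286, 5.4286, 7.4286, 2.4286, -5.5714, -7.5714, -10.5714
Σ(y_t−ȳ)(y_{t+1}−ȳ) = (45.7551) + (40.3265) + (18.0408) + (-13.5306) + (42.1837) + (80.0408) = 212.8163
Denominator Σ(y_t−ȳ)² = 361.7143
r_1 = 212.8163 / 361.7143 = 0.588

0.588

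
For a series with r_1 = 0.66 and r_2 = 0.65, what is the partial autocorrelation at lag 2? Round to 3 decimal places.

0.380

φ_{22} = (r_2 − r_1²) / (1 − r_1²)
r_1² = (0.66)² = 0.4356
Numerator = 0.65 − 0.4356 = 0.2144; denominator = 1 − 0.4356 = 0.5644
φ_{22} = 0.2144 / 0.5644 = 0.380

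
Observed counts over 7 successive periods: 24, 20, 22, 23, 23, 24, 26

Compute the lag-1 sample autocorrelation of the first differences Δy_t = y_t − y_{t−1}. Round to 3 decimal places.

-0.215

First differences Δy: -4, 2, 1, 0, 1, 2
Mean of differences = 0.3333
Numerator Σ(Δy_t−Δȳ)(Δy_{t+1}−Δȳ) = -5.4444
Denominator Σ(Δy_t−Δȳ)² = 25.3333
r_1(Δy) = -5.4444 / 25.3333 = -0.215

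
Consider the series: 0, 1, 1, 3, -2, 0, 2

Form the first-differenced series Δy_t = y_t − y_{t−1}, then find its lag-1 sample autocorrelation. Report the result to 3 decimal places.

First differences Δy: 1, 0, 2, -5, 2, 2
Mean of differences = 0.3333
Numerator Σ(Δy_t−Δȳ)(Δy_{t+1}−Δȳ) = -15.7778
Denominator Σ(Δy_t−Δȳ)² = 37.3333
r_1(Δy) = -15.7778 / 37.3333 = -0.423

-0.423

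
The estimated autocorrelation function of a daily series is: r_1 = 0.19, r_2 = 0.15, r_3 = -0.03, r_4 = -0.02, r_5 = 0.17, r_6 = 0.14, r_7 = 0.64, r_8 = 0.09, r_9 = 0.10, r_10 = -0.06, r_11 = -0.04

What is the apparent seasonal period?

The largest autocorrelation is r_7 = 0.64; the remaining lags stay at or below 0.19.
The dominant spike at lag 7 indicates a seasonal period of 7.

7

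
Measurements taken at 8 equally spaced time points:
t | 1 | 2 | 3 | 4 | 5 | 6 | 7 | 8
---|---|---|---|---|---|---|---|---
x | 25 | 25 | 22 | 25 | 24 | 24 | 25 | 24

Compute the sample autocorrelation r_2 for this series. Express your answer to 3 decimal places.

-0.117

Mean x̄ = (25 + 25 + 22 + 25 + 24 + 24 + 25 + 24)/8 = 24.2500
Deviations from mean: 0.7500, 0.7500, -2.2500, 0.7500, -0.2500, -0.2500, 0.7500, -0.2500
Σ(x_t−x̄)(x_{t+2}−x̄) = (-1.6875) + (0.5625) + (0.5625) + (-0.1875) + (-0.1875) + (0.0625) = -0.8750
Denominator Σ(x_t−x̄)² = 7.5000
r_2 = -0.8750 / 7.5000 = -0.117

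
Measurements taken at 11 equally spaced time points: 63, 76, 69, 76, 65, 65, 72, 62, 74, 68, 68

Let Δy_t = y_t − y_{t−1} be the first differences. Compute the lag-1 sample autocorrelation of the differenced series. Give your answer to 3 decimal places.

-0.665

First differences Δy: 13, -7, 7, -11, 0, 7, -10, 12, -6, 0
Mean of differences = 0.5000
Numerator Σ(Δy_t−Δȳ)(Δy_{t+1}−Δȳ) = -475.2500
Denominator Σ(Δy_t−Δȳ)² = 714.5000
r_1(Δy) = -475.2500 / 714.5000 = -0.665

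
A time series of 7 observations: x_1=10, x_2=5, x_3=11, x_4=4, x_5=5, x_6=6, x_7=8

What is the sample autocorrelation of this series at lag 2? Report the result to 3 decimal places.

0.250

Mean x̄ = (10 + 5 + 11 + 4 + 5 + 6 + 8)/7 = 7.0000
Deviations from mean: 3.0000, -2.0000, 4.0000, -3.0000, -2.0000, -1.0000, 1.0000
Numerator Σ_{t=1}^{5}(x_t−x̄)(x_{t+2}−x̄) = 11.0000
Denominator Σ(x_t−x̄)² = 44.0000
r_2 = 11.0000 / 44.0000 = 0.250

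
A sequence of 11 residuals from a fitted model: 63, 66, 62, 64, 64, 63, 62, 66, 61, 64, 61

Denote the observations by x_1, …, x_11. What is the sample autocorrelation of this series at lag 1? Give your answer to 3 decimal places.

Mean x̄ = (63 + 66 + 62 + 64 + 64 + 63 + 62 + 66 + 61 + 64 + 61)/11 = 63.2727
Numerator Σ_{t=1}^{10}(x_t−x̄)(x_{t+1}−x̄) = -17.4380
Denominator Σ(x_t−x̄)² = 30.1818
r_1 = -17.4380 / 30.1818 = -0.578

-0.578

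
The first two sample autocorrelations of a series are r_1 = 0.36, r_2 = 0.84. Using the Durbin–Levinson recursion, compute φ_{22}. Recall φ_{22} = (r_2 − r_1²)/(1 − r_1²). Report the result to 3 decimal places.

0.816

φ_{22} = (r_2 − r_1²) / (1 − r_1²)
r_1² = (0.36)² = 0.1296
Numerator = 0.84 − 0.1296 = 0.7104; denominator = 1 − 0.1296 = 0.8704
φ_{22} = 0.7104 / 0.8704 = 0.816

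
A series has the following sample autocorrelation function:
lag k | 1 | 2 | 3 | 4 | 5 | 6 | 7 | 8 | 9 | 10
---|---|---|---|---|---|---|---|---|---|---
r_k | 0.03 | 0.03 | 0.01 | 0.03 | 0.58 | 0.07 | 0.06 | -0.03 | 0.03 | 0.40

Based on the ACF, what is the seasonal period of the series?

The largest autocorrelation is r_5 = 0.58, with a weaker echo at lag 10 (0.40); the remaining lags stay at or below 0.07.
The dominant spike at lag 5 indicates a seasonal period of 5.

5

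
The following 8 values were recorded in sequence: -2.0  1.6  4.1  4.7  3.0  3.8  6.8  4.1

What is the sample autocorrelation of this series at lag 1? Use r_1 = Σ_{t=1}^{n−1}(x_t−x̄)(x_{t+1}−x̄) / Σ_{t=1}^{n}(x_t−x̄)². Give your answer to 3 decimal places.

0.276

Mean x̄ = (-2.0 + 1.6 + 4.1 + 4.7 + 3.0 + 3.8 + 6.8 + 4.1)/8 = 3.2625
Deviations from mean: -5.2625, -1.6625, 0.8375, 1.4375, -0.2625, 0.5375, 3.5375, 0.8375
Σ(x_t−x̄)(x_{t+1}−x̄) = (8.7489) + (-1.3923) + (1.2039) + (-0.3773) + (-0.1411) + (1.9014) + (2.9627) = 12.9061
Denominator Σ(x_t−x̄)² = 46.7988
r_1 = 12.9061 / 46.7988 = 0.276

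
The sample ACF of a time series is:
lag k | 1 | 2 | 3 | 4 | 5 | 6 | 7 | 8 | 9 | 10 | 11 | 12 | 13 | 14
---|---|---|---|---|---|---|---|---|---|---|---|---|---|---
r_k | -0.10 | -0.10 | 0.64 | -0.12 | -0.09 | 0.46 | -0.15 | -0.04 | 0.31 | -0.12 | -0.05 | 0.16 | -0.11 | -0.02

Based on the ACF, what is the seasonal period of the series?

The largest autocorrelation is r_3 = 0.64, with weaker echoes at lags 6 (0.46), 9 (0.31) and 12 (0.16); the remaining lags stay at or below -0.02.
The dominant spike at lag 3 indicates a seasonal period of 3.

3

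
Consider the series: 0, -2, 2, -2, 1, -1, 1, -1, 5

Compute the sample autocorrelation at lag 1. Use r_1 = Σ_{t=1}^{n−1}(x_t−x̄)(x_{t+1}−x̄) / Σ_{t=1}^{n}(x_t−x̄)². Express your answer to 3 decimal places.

Mean x̄ = (0 − 2 + 2 − 2 + 1 − 1 + 1 − 1 + 5)/9 = 0.3333
Numerator Σ_{t=1}^{8}(x_t−x̄)(x_{t+1}−x̄) = -17.4444
Denominator Σ(x_t−x̄)² = 40.0000
r_1 = -17.4444 / 40.0000 = -0.436

-0.436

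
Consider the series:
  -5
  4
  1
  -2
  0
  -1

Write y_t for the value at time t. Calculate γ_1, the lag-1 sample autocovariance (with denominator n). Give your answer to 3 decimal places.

Mean ȳ = (-5 + 4 + 1 − 2 + 0 − 1)/6 = -0.5000
Deviations: -4.5000, 4.5000, 1.5000, -1.5000, 0.5000, -0.5000
Σ_{t=1}^{5}(y_t−ȳ)(y_{t+1}−ȳ) = -16.7500
γ_1 = -16.7500 / 6 = -2.792

-2.792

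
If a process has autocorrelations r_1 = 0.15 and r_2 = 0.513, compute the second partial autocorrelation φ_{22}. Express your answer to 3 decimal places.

φ_{22} = (r_2 − r_1²) / (1 − r_1²)
r_1² = (0.15)² = 0.0225
Numerator = 0.513 − 0.0225 = 0.4905; denominator = 1 − 0.0225 = 0.9775
φ_{22} = 0.4905 / 0.9775 = 0.502

0.502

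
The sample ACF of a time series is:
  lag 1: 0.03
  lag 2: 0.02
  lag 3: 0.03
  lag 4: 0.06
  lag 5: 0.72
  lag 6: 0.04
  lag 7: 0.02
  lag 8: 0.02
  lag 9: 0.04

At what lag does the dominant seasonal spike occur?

5

The largest autocorrelation is r_5 = 0.72; the remaining lags stay at or below 0.06.
The dominant spike at lag 5 indicates a seasonal period of 5.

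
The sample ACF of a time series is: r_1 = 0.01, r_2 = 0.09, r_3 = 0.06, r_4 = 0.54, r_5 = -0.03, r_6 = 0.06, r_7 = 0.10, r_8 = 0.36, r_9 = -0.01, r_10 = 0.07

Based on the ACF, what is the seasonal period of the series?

The largest autocorrelation is r_4 = 0.54, with a weaker echo at lag 8 (0.36); the remaining lags stay at or below 0.10.
The dominant spike at lag 4 indicates a seasonal period of 4.

4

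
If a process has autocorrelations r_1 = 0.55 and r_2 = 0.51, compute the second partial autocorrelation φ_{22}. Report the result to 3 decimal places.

0.297

φ_{22} = (r_2 − r_1²) / (1 − r_1²)
r_1² = (0.55)² = 0.3025
Numerator = 0.51 − 0.3025 = 0.2075; denominator = 1 − 0.3025 = 0.6975
φ_{22} = 0.2075 / 0.6975 = 0.297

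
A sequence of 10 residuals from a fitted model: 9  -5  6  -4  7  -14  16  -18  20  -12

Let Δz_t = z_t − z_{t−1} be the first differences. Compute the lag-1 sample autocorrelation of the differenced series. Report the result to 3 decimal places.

First differences Δz: -14, 11, -10, 11, -21, 30, -34, 38, -32
Mean of differences = -2.3333
Numerator Σ(Δz_t−Δz̄)(Δz_{t+1}−Δz̄) = -4710.1111
Denominator Σ(Δz_t−Δz̄)² = 5454.0000
r_1(Δz) = -4710.1111 / 5454.0000 = -0.864

-0.864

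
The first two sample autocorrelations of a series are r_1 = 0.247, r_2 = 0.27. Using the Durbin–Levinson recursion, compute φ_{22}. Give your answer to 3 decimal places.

0.223

φ_{22} = (r_2 − r_1²) / (1 − r_1²)
r_1² = (0.247)² = 0.061009
Numerator = 0.27 − 0.0610 = 0.2090; denominator = 1 − 0.0610 = 0.9390
φ_{22} = 0.2090 / 0.9390 = 0.223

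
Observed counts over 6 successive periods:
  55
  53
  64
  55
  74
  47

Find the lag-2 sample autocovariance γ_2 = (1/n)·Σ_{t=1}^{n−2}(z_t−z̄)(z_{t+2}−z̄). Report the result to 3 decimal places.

Mean z̄ = (55 + 53 + 64 + 55 + 74 + 47)/6 = 58.0000
Deviations: -3.0000, -5.0000, 6.0000, -3.0000, 16.0000, -11.0000
Σ_{t=1}^{4}(z_t−z̄)(z_{t+2}−z̄) = 126.0000
γ_2 = 126.0000 / 6 = 21.000

21.000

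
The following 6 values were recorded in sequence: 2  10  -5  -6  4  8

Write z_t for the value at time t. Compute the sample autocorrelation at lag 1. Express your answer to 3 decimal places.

Mean z̄ = (2 + 10 − 5 − 6 + 4 + 8)/6 = 2.1667
Deviations from mean: -0.1667, 7.8333, -7.1667, -8.1667, 1.8333, 5.8333
Σ(z_t−z̄)(z_{t+1}−z̄) = (-1.3056) + (-56.1389) + (58.5278) + (-14.9722) + (10.6944) = -3.1944
Denominator Σ(z_t−z̄)² = 216.8333
r_1 = -3.1944 / 216.8333 = -0.015

-0.015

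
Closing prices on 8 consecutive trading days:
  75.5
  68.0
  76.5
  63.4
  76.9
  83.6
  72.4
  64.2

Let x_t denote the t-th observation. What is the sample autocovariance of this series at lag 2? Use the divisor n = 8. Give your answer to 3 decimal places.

-15.461

Mean x̄ = (75.5 + 68.0 + 76.5 + 63.4 + 76.9 + 83.6 + 72.4 + 64.2)/8 = 72.5625
Σ_{t=1}^{6}(x_t−x̄)(x_{t+2}−x̄) = -123.6878
γ_2 = -123.6878 / 8 = -15.461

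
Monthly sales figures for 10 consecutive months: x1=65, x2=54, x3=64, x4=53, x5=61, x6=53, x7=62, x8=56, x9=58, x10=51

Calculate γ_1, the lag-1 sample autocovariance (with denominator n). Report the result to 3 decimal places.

Mean x̄ = (65 + 54 + 64 + 53 + 61 + 53 + 62 + 56 + 58 + 51)/10 = 57.7000
Σ_{t=1}^{9}(x_t−x̄)(x_{t+1}−x̄) = -140.9900
γ_1 = -140.9900 / 10 = -14.099

-14.099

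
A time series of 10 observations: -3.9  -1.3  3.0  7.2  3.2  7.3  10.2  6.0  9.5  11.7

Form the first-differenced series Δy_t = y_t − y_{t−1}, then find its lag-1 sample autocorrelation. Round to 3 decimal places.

-0.359

First differences Δy: 2.6, 4.3, 4.2, -4.0, 4.1, 2.9, -4.2, 3.5, 2.2
Mean of differences = 1.7333
Numerator Σ(Δy_t−Δȳ)(Δy_{t+1}−Δȳ) = -32.9744
Denominator Σ(Δy_t−Δȳ)² = 91.8000
r_1(Δy) = -32.9744 / 91.8000 = -0.359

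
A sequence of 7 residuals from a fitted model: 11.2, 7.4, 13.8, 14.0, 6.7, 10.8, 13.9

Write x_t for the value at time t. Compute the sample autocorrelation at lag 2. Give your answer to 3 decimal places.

Mean x̄ = (11.2 + 7.4 + 13.8 + 14.0 + 6.7 + 10.8 + 13.9)/7 = 11.1143
Deviations from mean: 0.0857, -3.7143, 2.6857, 2.8857, -4.4143, -0.3143, 2.7857
Σ(x_t−x̄)(x_{t+2}−x̄) = (0.2302) + (-10.7184) + (-11.8555) + (-0.9069) + (-12.2969) = -35.5476
Denominator Σ(x_t−x̄)² = 56.6886
r_2 = -35.5476 / 56.6886 = -0.627

-0.627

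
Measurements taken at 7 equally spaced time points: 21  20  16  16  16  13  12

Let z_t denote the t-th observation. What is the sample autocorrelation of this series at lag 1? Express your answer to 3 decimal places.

0.483

Mean z̄ = (21 + 20 + 16 + 16 + 16 + 13 + 12)/7 = 16.2857
Σ(z_t−z̄)(z_{t+1}−z̄) = (17.5102) + (-1.0612) + (0.0816) + (0.0816) + (0.9388) + (14.0816) = 31.6327
Denominator Σ(z_t−z̄)² = 65.4286
r_1 = 31.6327 / 65.4286 = 0.483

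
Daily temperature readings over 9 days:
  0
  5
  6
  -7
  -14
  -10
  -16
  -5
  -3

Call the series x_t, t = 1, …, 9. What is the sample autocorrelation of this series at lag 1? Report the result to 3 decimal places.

Mean x̄ = (0 + 5 + 6 − 7 − 14 − 10 − 16 − 5 − 3)/9 = -4.8889
Numerator Σ_{t=1}^{8}(x_t−x̄)(x_{t+1}−x̄) = 256.6543
Denominator Σ(x_t−x̄)² = 480.8889
r_1 = 256.6543 / 480.8889 = 0.534

0.534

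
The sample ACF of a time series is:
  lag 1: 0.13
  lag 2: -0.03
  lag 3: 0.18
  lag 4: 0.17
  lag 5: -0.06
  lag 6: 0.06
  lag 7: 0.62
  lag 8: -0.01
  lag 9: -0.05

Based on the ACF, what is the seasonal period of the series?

7

The largest autocorrelation is r_7 = 0.62; the remaining lags stay at or below 0.18.
The dominant spike at lag 7 indicates a seasonal period of 7.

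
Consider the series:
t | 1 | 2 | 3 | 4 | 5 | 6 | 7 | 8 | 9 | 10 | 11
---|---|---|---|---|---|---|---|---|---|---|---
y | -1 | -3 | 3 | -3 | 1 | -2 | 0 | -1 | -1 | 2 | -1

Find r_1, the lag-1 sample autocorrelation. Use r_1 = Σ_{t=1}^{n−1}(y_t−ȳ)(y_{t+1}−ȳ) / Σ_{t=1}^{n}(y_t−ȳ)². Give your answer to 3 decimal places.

Mean ȳ = (-1 − 3 + 3 − 3 + 1 − 2 + 0 − 1 − 1 + 2 − 1)/11 = -0.5455
Numerator Σ_{t=1}^{10}(y_t−ȳ)(y_{t+1}−ȳ) = -25.4793
Denominator Σ(y_t−ȳ)² = 36.7273
r_1 = -25.4793 / 36.7273 = -0.694

-0.694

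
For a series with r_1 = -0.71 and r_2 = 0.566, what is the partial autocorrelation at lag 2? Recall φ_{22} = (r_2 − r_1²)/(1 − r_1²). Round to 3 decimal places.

φ_{22} = (r_2 − r_1²) / (1 − r_1²)
r_1² = (-0.71)² = 0.5041
Numerator = 0.566 − 0.5041 = 0.0619; denominator = 1 − 0.5041 = 0.4959
φ_{22} = 0.0619 / 0.4959 = 0.125

0.125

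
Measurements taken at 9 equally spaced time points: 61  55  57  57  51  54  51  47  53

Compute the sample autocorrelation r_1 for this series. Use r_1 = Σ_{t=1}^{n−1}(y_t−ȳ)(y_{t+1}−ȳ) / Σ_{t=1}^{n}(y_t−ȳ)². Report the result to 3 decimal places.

Mean ȳ = (61 + 55 + 57 + 57 + 51 + 54 + 51 + 47 + 53)/9 = 54.0000
Numerator Σ_{t=1}^{8}(y_t−ȳ)(y_{t+1}−ȳ) = 38.0000
Denominator Σ(y_t−ȳ)² = 136.0000
r_1 = 38.0000 / 136.0000 = 0.279

0.279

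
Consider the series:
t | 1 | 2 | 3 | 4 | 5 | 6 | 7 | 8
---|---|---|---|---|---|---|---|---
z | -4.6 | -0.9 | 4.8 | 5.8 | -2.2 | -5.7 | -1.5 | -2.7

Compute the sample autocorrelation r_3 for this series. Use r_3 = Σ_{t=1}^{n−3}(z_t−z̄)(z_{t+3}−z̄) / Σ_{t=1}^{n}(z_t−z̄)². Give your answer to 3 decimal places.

-0.452

Mean z̄ = (-4.6 − 0.9 + 4.8 + 5.8 − 2.2 − 5.7 − 1.5 − 2.7)/8 = -0.8750
Deviations from mean: -3.7250, -0.0250, 5.6750, 6.6750, -1.3250, -4.8250, -0.6250, -1.8250
Σ(z_t−z̄)(z_{t+3}−z̄) = (-24.8644) + (0.0331) + (-27.3819) + (-4.1719) + (2.4181) = -53.9669
Denominator Σ(z_t−z̄)² = 119.3950
r_3 = -53.9669 / 119.3950 = -0.452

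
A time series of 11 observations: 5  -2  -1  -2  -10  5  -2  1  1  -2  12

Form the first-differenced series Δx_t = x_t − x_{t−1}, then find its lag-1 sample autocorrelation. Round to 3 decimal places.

First differences Δx: -7, 1, -1, -8, 15, -7, 3, 0, -3, 14
Mean of differences = 0.7000
Numerator Σ(Δx_t−Δx̄)(Δx_{t+1}−Δx̄) = -288.4900
Denominator Σ(Δx_t−Δx̄)² = 598.1000
r_1(Δx) = -288.4900 / 598.1000 = -0.482

-0.482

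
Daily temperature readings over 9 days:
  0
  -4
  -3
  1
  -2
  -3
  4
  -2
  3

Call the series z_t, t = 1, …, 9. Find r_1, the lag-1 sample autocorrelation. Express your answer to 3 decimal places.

Mean z̄ = (0 − 4 − 3 + 1 − 2 − 3 + 4 − 2 + 3)/9 = -0.6667
Numerator Σ_{t=1}^{8}(z_t−z̄)(z_{t+1}−z̄) = -19.4444
Denominator Σ(z_t−z̄)² = 64.0000
r_1 = -19.4444 / 64.0000 = -0.304

-0.304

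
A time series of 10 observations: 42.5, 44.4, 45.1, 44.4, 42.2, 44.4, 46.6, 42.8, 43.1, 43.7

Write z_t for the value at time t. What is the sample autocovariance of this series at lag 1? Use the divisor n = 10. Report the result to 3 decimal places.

Mean z̄ = (42.5 + 44.4 + 45.1 + 44.4 + 42.2 + 44.4 + 46.6 + 42.8 + 43.1 + 43.7)/10 = 43.9200
Σ_{t=1}^{9}(z_t−z̄)(z_{t+1}−z̄) = -1.8164
γ_1 = -1.8164 / 10 = -0.182

-0.182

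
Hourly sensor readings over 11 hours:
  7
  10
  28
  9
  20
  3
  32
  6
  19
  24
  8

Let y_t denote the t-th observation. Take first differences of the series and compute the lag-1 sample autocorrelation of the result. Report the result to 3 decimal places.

-0.744

First differences Δy: 3, 18, -19, 11, -17, 29, -26, 13, 5, -16
Mean of differences = 0.1000
Numerator Σ(Δy_t−Δȳ)(Δy_{t+1}−Δȳ) = -2285.4100
Denominator Σ(Δy_t−Δȳ)² = 3070.9000
r_1(Δy) = -2285.4100 / 3070.9000 = -0.744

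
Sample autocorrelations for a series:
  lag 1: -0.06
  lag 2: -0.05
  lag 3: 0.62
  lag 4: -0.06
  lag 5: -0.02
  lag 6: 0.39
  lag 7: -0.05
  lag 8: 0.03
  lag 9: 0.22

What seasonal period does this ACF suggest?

The largest autocorrelation is r_3 = 0.62, with weaker echoes at lags 6 (0.39) and 9 (0.22); the remaining lags stay at or below 0.03.
The dominant spike at lag 3 indicates a seasonal period of 3.

3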